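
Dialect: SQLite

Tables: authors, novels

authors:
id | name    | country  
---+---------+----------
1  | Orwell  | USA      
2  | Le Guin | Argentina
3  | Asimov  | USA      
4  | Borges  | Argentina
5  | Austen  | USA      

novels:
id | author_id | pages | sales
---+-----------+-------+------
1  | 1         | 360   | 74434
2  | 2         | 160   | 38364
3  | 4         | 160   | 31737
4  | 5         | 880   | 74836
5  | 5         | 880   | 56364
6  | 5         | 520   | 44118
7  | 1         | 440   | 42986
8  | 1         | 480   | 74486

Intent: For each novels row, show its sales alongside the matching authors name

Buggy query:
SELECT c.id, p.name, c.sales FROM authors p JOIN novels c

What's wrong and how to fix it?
Bug: Missing join condition: each novels row is matched to all authors rows instead of just its own

Fix: Add ON c.author_id = p.id to the JOIN

Corrected query:
SELECT c.id, p.name, c.sales FROM authors p JOIN novels c ON c.author_id = p.id

Result:
id | name    | sales
---+---------+------
1  | Orwell  | 74434
2  | Le Guin | 38364
3  | Borges  | 31737
4  | Austen  | 74836
5  | Austen  | 56364
6  | Austen  | 44118
7  | Orwell  | 42986
8  | Orwell  | 74486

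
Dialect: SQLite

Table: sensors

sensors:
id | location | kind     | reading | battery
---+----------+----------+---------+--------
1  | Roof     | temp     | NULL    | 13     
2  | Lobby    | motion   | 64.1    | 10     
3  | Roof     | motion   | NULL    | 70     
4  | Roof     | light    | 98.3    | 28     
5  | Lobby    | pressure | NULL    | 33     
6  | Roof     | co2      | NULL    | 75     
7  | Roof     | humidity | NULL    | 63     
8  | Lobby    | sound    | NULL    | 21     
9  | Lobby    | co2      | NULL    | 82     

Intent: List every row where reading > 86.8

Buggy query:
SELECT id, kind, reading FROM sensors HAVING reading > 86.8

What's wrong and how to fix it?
Bug: This is a non-aggregate query (no GROUP BY, no aggregates), so in SQLite the HAVING clause is invalid here; a row-level condition belongs in WHERE

Fix: Use WHERE for row-level filtering

Corrected query:
SELECT id, kind, reading FROM sensors WHERE reading > 86.8

Result:
id | kind  | reading
---+-------+--------
4  | light | 98.3   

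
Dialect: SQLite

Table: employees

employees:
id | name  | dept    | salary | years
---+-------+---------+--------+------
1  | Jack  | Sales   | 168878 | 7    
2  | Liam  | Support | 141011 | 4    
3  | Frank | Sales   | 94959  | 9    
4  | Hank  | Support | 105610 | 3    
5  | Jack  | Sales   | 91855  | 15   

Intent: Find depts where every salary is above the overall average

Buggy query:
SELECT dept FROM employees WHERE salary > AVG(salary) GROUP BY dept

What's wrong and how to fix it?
Bug: AVG() is an aggregate; it can't sit directly in WHERE

Fix: Compute the overall average in a scalar subquery and compare each group's MIN against it in HAVING

Corrected query:
SELECT dept FROM employees GROUP BY dept HAVING MIN(salary) > (SELECT AVG(salary) FROM employees)

Result:
(no rows)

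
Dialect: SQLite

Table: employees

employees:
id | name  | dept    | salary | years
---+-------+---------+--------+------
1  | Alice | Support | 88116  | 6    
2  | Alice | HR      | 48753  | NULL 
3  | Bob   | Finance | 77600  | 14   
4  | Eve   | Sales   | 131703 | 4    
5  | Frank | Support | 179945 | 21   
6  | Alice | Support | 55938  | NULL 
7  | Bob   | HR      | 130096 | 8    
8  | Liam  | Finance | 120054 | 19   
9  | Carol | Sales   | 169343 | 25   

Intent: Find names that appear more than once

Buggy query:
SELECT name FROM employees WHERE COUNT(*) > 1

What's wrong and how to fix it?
Bug: WHERE can't reference COUNT(*); aggregates are computed after WHERE

Fix: Group first, then use HAVING for the count condition

Corrected query:
SELECT name FROM employees GROUP BY name HAVING COUNT(*) > 1

Result:
name 
-----
Alice
Bob  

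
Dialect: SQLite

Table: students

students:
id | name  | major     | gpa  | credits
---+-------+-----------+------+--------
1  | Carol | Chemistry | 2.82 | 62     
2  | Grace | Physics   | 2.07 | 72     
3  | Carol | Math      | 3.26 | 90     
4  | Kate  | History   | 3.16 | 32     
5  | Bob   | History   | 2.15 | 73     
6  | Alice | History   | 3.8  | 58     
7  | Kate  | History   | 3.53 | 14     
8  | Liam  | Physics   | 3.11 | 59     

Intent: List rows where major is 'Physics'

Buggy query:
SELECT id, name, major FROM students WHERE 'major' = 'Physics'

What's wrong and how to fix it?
Bug: 'major' in single quotes is a string literal, not the column; the comparison is literal-vs-literal and never true

Fix: Remove the quotes around the column name (or use double quotes for an identifier)

Corrected query:
SELECT id, name, major FROM students WHERE major = 'Physics'

Result:
id | name  | major  
---+-------+--------
2  | Grace | Physics
8  | Liam  | Physics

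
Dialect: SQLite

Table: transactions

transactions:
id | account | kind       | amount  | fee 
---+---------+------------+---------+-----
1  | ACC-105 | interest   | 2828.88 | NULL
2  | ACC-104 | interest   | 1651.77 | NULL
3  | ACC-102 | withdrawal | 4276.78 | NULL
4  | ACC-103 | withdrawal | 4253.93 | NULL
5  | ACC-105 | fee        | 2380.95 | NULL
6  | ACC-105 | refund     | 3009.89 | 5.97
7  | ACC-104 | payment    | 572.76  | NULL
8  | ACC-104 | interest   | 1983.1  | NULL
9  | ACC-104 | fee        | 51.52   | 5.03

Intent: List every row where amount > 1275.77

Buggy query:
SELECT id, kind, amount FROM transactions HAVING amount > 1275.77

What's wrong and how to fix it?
Bug: This is a non-aggregate query (no GROUP BY, no aggregates), so in SQLite the HAVING clause is invalid here; a row-level condition belongs in WHERE

Fix: Use WHERE for row-level filtering

Corrected query:
SELECT id, kind, amount FROM transactions WHERE amount > 1275.77

Result:
id | kind       | amount 
---+------------+--------
1  | interest   | 2828.88
2  | interest   | 1651.77
3  | withdrawal | 4276.78
4  | withdrawal | 4253.93
5  | fee        | 2380.95
6  | refund     | 3009.89
8  | interest   | 1983.1 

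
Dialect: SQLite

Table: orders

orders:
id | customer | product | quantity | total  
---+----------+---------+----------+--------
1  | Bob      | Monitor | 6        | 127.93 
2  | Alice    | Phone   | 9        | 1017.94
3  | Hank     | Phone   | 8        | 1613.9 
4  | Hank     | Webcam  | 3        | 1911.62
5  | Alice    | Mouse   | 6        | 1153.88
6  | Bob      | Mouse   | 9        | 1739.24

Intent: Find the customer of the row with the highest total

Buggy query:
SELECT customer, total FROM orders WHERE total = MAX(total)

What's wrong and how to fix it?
Bug: WHERE is evaluated per row; an aggregate over the whole table isn't defined there

Fix: Wrap MAX in a scalar subquery so WHERE compares against a single value

Corrected query:
SELECT customer, total FROM orders WHERE total = (SELECT MAX(total) FROM orders)

Result:
customer | total  
---------+--------
Hank     | 1911.62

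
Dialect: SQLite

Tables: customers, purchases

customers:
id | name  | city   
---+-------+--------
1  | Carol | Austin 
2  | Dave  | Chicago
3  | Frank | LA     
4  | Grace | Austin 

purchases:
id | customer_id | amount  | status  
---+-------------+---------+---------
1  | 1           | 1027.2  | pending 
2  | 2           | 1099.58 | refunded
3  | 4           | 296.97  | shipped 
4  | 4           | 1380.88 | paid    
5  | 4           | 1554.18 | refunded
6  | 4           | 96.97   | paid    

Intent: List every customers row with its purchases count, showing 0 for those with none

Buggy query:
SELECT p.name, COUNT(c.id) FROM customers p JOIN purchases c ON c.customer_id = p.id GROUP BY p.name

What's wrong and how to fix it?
Bug: INNER JOIN drops customers rows that have no matching purchases rows

Fix: Use LEFT JOIN so parents without children still appear (COUNT(c.id) gives 0)

Corrected query:
SELECT p.name, COUNT(c.id) FROM customers p LEFT JOIN purchases c ON c.customer_id = p.id GROUP BY p.name

Result:
name  | COUNT(c.id)
------+------------
Carol | 1          
Dave  | 1          
Frank | 0          
Grace | 4          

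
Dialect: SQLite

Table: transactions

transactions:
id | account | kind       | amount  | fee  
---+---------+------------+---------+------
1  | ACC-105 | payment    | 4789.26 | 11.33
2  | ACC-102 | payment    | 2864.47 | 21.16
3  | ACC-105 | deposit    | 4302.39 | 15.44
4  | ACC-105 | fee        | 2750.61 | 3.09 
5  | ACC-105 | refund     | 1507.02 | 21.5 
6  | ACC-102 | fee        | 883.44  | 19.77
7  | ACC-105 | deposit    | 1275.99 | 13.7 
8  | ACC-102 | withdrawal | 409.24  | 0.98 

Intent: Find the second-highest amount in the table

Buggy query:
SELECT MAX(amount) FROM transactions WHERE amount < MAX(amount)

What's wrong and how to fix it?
Bug: The inner MAX is an aggregate inside WHERE, which is not allowed

Fix: Compute the overall MAX in a subquery, then take MAX of rows below it

Corrected query:
SELECT MAX(amount) FROM transactions WHERE amount < (SELECT MAX(amount) FROM transactions)

Result:
MAX(amount)
-----------
4302.39    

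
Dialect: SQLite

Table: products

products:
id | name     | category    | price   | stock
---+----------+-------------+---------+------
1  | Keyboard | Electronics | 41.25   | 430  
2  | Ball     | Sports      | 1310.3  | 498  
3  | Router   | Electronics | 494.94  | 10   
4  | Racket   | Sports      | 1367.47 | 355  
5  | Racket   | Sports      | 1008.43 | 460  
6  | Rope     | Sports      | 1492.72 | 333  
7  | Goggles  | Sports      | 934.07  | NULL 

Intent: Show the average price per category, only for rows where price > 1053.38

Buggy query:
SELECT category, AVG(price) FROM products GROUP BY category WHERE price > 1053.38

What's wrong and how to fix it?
Bug: WHERE cannot follow GROUP BY

Fix: Place WHERE between FROM and GROUP BY

Corrected query:
SELECT category, AVG(price) FROM products WHERE price > 1053.38 GROUP BY category

Result:
category | AVG(price) 
---------+------------
Sports   | 1390.163333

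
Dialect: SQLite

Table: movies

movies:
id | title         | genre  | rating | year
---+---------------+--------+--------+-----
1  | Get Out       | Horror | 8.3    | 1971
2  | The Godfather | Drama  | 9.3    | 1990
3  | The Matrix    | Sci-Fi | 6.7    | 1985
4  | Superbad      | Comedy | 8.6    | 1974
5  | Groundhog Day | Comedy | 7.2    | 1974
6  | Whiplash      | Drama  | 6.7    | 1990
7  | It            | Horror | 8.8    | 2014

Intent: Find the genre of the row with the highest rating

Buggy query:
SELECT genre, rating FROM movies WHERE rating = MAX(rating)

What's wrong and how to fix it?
Bug: WHERE is evaluated per row; an aggregate over the whole table isn't defined there

Fix: Use a subquery: WHERE rating = (SELECT MAX(rating) FROM movies)

Corrected query:
SELECT genre, rating FROM movies WHERE rating = (SELECT MAX(rating) FROM movies)

Result:
genre | rating
------+-------
Drama | 9.3   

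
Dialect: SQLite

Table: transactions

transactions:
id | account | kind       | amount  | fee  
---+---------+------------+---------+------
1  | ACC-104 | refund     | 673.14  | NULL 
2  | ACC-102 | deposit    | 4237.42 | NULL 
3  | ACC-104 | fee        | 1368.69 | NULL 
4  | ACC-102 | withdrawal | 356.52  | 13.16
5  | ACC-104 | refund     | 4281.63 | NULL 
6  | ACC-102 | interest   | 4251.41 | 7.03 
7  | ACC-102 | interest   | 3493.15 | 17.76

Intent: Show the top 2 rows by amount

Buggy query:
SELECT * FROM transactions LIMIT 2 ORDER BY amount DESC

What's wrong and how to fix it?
Bug: LIMIT must come after ORDER BY

Fix: Sort with ORDER BY, then apply LIMIT

Corrected query:
SELECT * FROM transactions ORDER BY amount DESC LIMIT 2

Result:
id | account | kind     | amount  | fee 
---+---------+----------+---------+-----
5  | ACC-104 | refund   | 4281.63 | NULL
6  | ACC-102 | interest | 4251.41 | 7.03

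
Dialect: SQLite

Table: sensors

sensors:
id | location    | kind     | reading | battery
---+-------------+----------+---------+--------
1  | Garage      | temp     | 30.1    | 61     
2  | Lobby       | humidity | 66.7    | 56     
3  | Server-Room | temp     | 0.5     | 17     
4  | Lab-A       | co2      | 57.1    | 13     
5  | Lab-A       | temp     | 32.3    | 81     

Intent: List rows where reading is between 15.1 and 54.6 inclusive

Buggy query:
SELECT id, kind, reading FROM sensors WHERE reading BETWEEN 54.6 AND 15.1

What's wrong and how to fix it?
Bug: The bounds are reversed; BETWEEN a AND b requires a <= b to match anything

Fix: Swap the bounds so the smaller value comes first

Corrected query:
SELECT id, kind, reading FROM sensors WHERE reading BETWEEN 15.1 AND 54.6

Result:
id | kind | reading
---+------+--------
1  | temp | 30.1   
5  | temp | 32.3   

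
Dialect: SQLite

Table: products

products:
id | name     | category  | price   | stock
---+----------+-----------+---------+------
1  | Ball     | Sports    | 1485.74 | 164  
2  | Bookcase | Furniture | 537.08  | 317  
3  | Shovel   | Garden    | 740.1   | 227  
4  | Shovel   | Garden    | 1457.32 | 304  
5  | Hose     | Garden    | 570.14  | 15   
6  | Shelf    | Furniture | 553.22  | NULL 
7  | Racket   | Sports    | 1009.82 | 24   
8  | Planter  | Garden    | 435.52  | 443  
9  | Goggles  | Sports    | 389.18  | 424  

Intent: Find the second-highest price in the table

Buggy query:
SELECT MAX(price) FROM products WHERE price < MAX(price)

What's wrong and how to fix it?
Bug: The inner MAX is an aggregate inside WHERE, which is not allowed

Fix: Put the inner MAX in a scalar subquery

Corrected query:
SELECT MAX(price) FROM products WHERE price < (SELECT MAX(price) FROM products)

Result:
MAX(price)
----------
1457.32   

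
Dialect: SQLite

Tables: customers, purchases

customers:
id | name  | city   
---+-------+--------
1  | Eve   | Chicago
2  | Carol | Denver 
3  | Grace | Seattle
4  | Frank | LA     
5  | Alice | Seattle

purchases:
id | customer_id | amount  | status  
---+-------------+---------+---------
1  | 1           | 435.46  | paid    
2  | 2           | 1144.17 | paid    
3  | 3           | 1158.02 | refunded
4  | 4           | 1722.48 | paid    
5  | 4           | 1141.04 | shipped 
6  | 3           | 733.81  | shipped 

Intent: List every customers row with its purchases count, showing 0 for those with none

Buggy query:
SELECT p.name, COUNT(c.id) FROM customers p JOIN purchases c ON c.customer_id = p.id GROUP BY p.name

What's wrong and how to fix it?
Bug: INNER JOIN drops customers rows that have no matching purchases rows

Fix: Use LEFT JOIN so parents without children still appear (COUNT(c.id) gives 0)

Corrected query:
SELECT p.name, COUNT(c.id) FROM customers p LEFT JOIN purchases c ON c.customer_id = p.id GROUP BY p.name

Result:
name  | COUNT(c.id)
------+------------
Alice | 0          
Carol | 1          
Eve   | 1          
Frank | 2          
Grace | 2          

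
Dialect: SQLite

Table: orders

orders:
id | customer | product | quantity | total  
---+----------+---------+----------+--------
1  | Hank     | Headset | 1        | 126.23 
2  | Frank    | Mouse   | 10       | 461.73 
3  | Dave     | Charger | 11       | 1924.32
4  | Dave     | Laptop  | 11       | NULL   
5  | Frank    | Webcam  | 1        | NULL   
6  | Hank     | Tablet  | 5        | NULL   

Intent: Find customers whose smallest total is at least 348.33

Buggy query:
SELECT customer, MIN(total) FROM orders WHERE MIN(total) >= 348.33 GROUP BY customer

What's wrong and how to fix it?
Bug: MIN() in WHERE is a misuse of aggregate

Fix: Use HAVING for the per-group MIN condition

Corrected query:
SELECT customer, MIN(total) FROM orders GROUP BY customer HAVING MIN(total) >= 348.33

Result:
customer | MIN(total)
---------+-----------
Dave     | 1924.32   
Frank    | 461.73    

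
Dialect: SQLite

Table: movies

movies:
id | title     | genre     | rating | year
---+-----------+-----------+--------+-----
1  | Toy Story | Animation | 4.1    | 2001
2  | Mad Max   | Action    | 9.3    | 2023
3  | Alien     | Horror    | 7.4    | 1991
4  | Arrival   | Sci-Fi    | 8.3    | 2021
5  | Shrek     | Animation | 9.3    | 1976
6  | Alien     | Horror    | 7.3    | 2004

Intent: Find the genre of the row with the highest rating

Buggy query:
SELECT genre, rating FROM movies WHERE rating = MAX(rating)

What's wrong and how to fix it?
Bug: WHERE is evaluated per row; an aggregate over the whole table isn't defined there

Fix: Wrap MAX in a scalar subquery so WHERE compares against a single value

Corrected query:
SELECT genre, rating FROM movies WHERE rating = (SELECT MAX(rating) FROM movies)

Result:
genre     | rating
----------+-------
Action    | 9.3   
Animation | 9.3   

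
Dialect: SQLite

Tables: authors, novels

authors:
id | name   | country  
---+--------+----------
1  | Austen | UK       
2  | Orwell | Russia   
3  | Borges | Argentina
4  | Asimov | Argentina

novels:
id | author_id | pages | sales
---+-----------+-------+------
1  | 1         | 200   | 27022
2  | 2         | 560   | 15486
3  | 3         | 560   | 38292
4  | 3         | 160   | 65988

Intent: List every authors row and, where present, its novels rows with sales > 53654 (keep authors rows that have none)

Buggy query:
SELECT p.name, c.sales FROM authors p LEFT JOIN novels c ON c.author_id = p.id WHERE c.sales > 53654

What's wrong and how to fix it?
Bug: A WHERE condition on the right-hand table after LEFT JOIN drops unmatched parents

Fix: Put 'c.sales > 53654' in the JOIN's ON clause instead of WHERE

Corrected query:
SELECT p.name, c.sales FROM authors p LEFT JOIN novels c ON c.author_id = p.id AND c.sales > 53654

Result:
name   | sales
-------+------
Austen | NULL 
Orwell | NULL 
Borges | 65988
Asimov | NULL 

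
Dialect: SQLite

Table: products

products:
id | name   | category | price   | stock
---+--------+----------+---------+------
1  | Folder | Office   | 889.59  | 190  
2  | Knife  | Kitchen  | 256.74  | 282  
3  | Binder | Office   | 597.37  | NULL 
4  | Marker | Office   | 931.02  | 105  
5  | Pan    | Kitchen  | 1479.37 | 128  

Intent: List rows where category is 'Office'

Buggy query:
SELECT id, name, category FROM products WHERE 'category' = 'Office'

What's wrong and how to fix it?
Bug: 'category' in single quotes is a string literal, not the column; the comparison is literal-vs-literal and never true

Fix: Reference the column as category without single quotes

Corrected query:
SELECT id, name, category FROM products WHERE category = 'Office'

Result:
id | name   | category
---+--------+---------
1  | Folder | Office  
3  | Binder | Office  
4  | Marker | Office  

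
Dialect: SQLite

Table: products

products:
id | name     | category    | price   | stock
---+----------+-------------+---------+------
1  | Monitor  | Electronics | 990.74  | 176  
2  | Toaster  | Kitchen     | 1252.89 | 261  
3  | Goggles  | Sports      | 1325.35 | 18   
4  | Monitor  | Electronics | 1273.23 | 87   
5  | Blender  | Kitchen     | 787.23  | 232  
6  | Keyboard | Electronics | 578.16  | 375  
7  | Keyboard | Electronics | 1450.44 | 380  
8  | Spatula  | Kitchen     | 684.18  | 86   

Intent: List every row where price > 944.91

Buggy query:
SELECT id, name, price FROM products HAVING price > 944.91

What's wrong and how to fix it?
Bug: HAVING filters the output of aggregation, but this query has no GROUP BY and no aggregate functions, so SQLite rejects it (HAVING clause on a non-aggregate query); the condition here is per row

Fix: Use WHERE for row-level filtering

Corrected query:
SELECT id, name, price FROM products WHERE price > 944.91

Result:
id | name     | price  
---+----------+--------
1  | Monitor  | 990.74 
2  | Toaster  | 1252.89
3  | Goggles  | 1325.35
4  | Monitor  | 1273.23
7  | Keyboard | 1450.44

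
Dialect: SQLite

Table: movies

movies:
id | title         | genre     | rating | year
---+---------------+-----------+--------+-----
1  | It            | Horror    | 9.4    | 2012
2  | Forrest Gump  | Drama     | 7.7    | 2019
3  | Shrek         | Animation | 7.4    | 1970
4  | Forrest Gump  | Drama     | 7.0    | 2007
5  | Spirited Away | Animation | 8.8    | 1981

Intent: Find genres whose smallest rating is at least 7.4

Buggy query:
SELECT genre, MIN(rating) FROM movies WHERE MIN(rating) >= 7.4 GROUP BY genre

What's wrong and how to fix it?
Bug: MIN() in WHERE is a misuse of aggregate

Fix: Replace WHERE with HAVING after the GROUP BY

Corrected query:
SELECT genre, MIN(rating) FROM movies GROUP BY genre HAVING MIN(rating) >= 7.4

Result:
genre     | MIN(rating)
----------+------------
Animation | 7.4        
Horror    | 9.4        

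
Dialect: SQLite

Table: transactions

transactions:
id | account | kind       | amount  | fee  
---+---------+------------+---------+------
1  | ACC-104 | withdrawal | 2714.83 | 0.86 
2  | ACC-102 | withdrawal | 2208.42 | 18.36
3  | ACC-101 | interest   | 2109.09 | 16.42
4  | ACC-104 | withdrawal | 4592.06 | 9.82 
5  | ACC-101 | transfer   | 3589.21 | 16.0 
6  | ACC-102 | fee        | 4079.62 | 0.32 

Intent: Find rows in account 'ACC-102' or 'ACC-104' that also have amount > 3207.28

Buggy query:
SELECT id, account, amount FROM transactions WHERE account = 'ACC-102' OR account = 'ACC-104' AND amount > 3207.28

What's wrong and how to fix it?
Bug: AND binds tighter than OR, so this parses as account = 'ACC-102' OR (account = 'ACC-104' AND amount > 3207.28)

Fix: Group the OR with parentheses (or use IN), then AND the threshold

Corrected query:
SELECT id, account, amount FROM transactions WHERE (account = 'ACC-102' OR account = 'ACC-104') AND amount > 3207.28

Result:
id | account | amount 
---+---------+--------
4  | ACC-104 | 4592.06
6  | ACC-102 | 4079.62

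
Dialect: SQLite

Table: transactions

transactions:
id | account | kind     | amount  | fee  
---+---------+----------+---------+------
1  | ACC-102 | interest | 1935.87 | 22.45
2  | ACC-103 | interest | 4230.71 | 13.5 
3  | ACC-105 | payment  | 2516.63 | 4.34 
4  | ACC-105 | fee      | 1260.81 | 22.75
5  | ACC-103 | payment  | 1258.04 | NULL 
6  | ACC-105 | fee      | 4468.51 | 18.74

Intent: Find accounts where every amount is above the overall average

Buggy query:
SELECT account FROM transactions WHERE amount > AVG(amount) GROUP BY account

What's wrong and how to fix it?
Bug: AVG() is an aggregate; it can't sit directly in WHERE

Fix: Compute the overall average in a scalar subquery and compare each group's MIN against it in HAVING

Corrected query:
SELECT account FROM transactions GROUP BY account HAVING MIN(amount) > (SELECT AVG(amount) FROM transactions)

Result:
(no rows)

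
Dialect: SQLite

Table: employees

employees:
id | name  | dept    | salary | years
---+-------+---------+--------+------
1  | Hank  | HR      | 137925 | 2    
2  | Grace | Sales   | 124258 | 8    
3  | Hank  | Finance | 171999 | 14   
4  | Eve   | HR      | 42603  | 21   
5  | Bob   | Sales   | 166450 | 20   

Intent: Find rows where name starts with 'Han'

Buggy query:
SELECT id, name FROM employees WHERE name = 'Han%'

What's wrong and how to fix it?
Bug: Wildcards only work with LIKE; '=' treats '%' as a literal character

Fix: Replace '=' with LIKE so 'Han%' is treated as a pattern

Corrected query:
SELECT id, name FROM employees WHERE name LIKE 'Han%'

Result:
id | name
---+-----
1  | Hank
3  | Hank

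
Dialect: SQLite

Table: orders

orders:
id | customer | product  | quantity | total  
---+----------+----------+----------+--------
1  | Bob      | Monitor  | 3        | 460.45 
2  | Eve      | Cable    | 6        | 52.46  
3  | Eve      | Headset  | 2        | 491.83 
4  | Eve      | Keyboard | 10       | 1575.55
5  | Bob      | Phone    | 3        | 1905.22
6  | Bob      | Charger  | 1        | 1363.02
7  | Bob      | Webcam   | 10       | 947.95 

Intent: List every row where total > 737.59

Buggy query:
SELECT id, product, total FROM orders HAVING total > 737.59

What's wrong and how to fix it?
Bug: This is a non-aggregate query (no GROUP BY, no aggregates), so in SQLite the HAVING clause is invalid here; a row-level condition belongs in WHERE

Fix: Use WHERE for row-level filtering

Corrected query:
SELECT id, product, total FROM orders WHERE total > 737.59

Result:
id | product  | total  
---+----------+--------
4  | Keyboard | 1575.55
5  | Phone    | 1905.22
6  | Charger  | 1363.02
7  | Webcam   | 947.95 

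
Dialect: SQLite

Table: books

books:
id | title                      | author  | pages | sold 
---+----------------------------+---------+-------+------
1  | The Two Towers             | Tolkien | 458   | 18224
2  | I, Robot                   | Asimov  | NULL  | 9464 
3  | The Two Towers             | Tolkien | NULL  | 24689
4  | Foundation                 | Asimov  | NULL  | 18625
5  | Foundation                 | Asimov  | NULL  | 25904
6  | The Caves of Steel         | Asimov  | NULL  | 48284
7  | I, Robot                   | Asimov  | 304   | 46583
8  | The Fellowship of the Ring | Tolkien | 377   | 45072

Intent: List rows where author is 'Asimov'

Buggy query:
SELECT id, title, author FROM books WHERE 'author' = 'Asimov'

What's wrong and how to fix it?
Bug: Single quotes denote string literals in SQL; the column name is being compared as a constant string

Fix: Remove the quotes around the column name (or use double quotes for an identifier)

Corrected query:
SELECT id, title, author FROM books WHERE author = 'Asimov'

Result:
id | title              | author
---+--------------------+-------
2  | I, Robot           | Asimov
4  | Foundation         | Asimov
5  | Foundation         | Asimov
6  | The Caves of Steel | Asimov
7  | I, Robot           | Asimov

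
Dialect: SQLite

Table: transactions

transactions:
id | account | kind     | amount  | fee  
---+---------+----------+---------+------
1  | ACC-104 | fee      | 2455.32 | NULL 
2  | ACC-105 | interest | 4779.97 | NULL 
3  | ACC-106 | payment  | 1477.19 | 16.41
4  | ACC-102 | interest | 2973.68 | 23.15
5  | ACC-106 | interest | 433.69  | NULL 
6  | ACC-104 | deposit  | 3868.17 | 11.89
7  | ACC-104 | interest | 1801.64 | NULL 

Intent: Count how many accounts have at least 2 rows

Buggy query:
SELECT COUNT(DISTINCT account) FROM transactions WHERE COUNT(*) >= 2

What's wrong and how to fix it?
Bug: WHERE filters individual rows, not groups, so a group-level COUNT is invalid there

Fix: Group first with HAVING COUNT(*) >= 2, then COUNT the resulting groups

Corrected query:
SELECT COUNT(*) FROM (SELECT account FROM transactions GROUP BY account HAVING COUNT(*) >= 2)

Result:
COUNT(*)
--------
2       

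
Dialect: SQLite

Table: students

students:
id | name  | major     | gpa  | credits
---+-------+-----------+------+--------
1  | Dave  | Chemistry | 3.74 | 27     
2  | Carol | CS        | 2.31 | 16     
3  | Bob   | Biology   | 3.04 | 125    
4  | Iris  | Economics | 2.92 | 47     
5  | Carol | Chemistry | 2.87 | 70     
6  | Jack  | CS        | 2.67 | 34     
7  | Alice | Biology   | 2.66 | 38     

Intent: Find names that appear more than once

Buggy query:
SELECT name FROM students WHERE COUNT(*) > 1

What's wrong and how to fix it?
Bug: WHERE can't reference COUNT(*); aggregates are computed after WHERE

Fix: GROUP BY name, then filter groups with HAVING COUNT(*) > 1

Corrected query:
SELECT name FROM students GROUP BY name HAVING COUNT(*) > 1

Result:
name 
-----
Carol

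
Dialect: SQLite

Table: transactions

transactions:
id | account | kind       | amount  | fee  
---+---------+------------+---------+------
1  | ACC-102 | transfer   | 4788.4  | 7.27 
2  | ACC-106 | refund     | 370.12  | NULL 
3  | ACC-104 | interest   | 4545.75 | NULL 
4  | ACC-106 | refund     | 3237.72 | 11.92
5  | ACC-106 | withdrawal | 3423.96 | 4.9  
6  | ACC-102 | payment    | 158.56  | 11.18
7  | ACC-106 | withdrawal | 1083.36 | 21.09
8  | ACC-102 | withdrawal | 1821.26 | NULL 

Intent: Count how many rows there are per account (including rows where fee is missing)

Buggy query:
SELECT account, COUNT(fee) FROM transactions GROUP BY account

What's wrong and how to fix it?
Bug: COUNT(fee) skips NULLs, so groups with missing fee are undercounted

Fix: Use COUNT(*) to count all rows regardless of NULL

Corrected query:
SELECT account, COUNT(*) FROM transactions GROUP BY account

Result:
account | COUNT(*)
--------+---------
ACC-102 | 3       
ACC-104 | 1       
ACC-106 | 4       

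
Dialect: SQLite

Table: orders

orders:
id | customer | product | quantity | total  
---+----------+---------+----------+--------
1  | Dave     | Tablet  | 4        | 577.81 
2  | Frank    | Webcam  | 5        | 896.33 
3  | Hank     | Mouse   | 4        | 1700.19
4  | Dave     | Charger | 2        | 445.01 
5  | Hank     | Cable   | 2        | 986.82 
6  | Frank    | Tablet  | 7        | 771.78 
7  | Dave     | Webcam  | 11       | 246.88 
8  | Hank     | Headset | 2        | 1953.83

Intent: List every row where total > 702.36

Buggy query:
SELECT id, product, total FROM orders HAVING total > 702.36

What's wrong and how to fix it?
Bug: This is a non-aggregate query (no GROUP BY, no aggregates), so in SQLite the HAVING clause is invalid here; a row-level condition belongs in WHERE

Fix: Replace HAVING with WHERE since the condition applies to individual rows

Corrected query:
SELECT id, product, total FROM orders WHERE total > 702.36

Result:
id | product | total  
---+---------+--------
2  | Webcam  | 896.33 
3  | Mouse   | 1700.19
5  | Cable   | 986.82 
6  | Tablet  | 771.78 
8  | Headset | 1953.83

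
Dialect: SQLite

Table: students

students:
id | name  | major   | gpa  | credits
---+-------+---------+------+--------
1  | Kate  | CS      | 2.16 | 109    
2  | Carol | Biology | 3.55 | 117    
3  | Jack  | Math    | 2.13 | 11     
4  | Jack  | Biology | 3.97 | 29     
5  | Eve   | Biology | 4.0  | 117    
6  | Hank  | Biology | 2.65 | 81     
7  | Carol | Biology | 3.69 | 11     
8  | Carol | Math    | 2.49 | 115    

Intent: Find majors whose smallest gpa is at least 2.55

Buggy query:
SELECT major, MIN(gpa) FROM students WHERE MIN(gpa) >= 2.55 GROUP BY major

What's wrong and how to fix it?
Bug: MIN() in WHERE is a misuse of aggregate

Fix: Replace WHERE with HAVING after the GROUP BY

Corrected query:
SELECT major, MIN(gpa) FROM students GROUP BY major HAVING MIN(gpa) >= 2.55

Result:
major   | MIN(gpa)
--------+---------
Biology | 2.65    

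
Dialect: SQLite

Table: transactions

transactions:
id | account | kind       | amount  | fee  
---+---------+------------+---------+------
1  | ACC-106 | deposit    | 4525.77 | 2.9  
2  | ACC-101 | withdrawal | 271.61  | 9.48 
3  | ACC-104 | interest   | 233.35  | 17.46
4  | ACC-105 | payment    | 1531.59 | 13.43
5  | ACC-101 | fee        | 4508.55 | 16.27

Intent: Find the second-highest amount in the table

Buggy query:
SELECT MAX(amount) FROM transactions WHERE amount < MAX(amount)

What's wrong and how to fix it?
Bug: The inner MAX is an aggregate inside WHERE, which is not allowed

Fix: Put the inner MAX in a scalar subquery

Corrected query:
SELECT MAX(amount) FROM transactions WHERE amount < (SELECT MAX(amount) FROM transactions)

Result:
MAX(amount)
-----------
4508.55    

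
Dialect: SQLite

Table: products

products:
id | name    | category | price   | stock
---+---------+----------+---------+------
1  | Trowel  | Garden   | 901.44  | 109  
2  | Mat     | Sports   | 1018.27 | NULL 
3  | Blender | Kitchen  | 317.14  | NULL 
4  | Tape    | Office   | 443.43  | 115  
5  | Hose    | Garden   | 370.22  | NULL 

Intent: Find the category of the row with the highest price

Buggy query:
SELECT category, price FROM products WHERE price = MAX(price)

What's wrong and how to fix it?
Bug: WHERE is evaluated per row; an aggregate over the whole table isn't defined there

Fix: Wrap MAX in a scalar subquery so WHERE compares against a single value

Corrected query:
SELECT category, price FROM products WHERE price = (SELECT MAX(price) FROM products)

Result:
category | price  
---------+--------
Sports   | 1018.27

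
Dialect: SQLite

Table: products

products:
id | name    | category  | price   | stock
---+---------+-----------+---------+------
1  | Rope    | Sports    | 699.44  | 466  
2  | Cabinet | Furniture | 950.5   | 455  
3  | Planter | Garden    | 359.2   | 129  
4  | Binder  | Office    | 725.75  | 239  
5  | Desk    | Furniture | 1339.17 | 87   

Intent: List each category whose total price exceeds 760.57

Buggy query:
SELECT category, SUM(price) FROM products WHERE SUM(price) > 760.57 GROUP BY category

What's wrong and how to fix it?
Bug: SUM(price) is an aggregate, but WHERE filters rows before aggregation

Fix: Use HAVING (which filters groups after aggregation) instead of WHERE

Corrected query:
SELECT category, SUM(price) FROM products GROUP BY category HAVING SUM(price) > 760.57

Result:
category  | SUM(price)
----------+-----------
Furniture | 2289.67   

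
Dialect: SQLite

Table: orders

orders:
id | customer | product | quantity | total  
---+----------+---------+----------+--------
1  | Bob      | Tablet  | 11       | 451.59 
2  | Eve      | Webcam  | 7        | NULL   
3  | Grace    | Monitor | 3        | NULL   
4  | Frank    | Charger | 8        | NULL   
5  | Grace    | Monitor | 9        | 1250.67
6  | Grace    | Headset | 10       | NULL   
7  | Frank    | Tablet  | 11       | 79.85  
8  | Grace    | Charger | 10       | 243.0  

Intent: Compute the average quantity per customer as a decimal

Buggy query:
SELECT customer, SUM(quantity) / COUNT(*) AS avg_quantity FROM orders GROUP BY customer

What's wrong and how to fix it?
Bug: Both operands are integers, so '/' performs integer division and truncates

Fix: Multiply by 1.0 (or CAST to REAL) to force floating-point division

Corrected query:
SELECT customer, SUM(quantity) * 1.0 / COUNT(*) AS avg_quantity FROM orders GROUP BY customer

Result:
customer | avg_quantity
---------+-------------
Bob      | 11          
Eve      | 7           
Frank    | 9.5         
Grace    | 8           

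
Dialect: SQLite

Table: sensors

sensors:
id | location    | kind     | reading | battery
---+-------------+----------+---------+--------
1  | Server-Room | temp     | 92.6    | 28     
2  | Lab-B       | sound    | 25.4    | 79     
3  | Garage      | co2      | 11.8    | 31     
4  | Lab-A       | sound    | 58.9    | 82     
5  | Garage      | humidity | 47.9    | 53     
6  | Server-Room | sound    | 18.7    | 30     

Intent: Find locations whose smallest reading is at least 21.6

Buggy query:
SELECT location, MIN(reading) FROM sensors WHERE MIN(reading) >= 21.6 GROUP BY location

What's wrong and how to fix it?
Bug: Aggregates like MIN are computed per group after WHERE runs

Fix: Use HAVING for the per-group MIN condition

Corrected query:
SELECT location, MIN(reading) FROM sensors GROUP BY location HAVING MIN(reading) >= 21.6

Result:
location | MIN(reading)
---------+-------------
Lab-A    | 58.9        
Lab-B    | 25.4        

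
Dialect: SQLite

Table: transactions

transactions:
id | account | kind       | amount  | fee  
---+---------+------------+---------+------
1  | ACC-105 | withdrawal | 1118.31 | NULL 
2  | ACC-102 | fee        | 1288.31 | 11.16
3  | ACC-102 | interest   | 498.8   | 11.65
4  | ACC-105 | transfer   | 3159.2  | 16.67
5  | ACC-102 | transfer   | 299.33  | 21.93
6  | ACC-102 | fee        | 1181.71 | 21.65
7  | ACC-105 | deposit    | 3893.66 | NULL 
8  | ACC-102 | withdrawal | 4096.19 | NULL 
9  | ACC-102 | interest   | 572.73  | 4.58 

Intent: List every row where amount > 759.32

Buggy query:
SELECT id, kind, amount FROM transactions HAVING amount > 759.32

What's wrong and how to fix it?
Bug: HAVING filters the output of aggregation, but this query has no GROUP BY and no aggregate functions, so SQLite rejects it (HAVING clause on a non-aggregate query); the condition here is per row

Fix: Replace HAVING with WHERE since the condition applies to individual rows

Corrected query:
SELECT id, kind, amount FROM transactions WHERE amount > 759.32

Result:
id | kind       | amount 
---+------------+--------
1  | withdrawal | 1118.31
2  | fee        | 1288.31
4  | transfer   | 3159.2 
6  | fee        | 1181.71
7  | deposit    | 3893.66
8  | withdrawal | 4096.19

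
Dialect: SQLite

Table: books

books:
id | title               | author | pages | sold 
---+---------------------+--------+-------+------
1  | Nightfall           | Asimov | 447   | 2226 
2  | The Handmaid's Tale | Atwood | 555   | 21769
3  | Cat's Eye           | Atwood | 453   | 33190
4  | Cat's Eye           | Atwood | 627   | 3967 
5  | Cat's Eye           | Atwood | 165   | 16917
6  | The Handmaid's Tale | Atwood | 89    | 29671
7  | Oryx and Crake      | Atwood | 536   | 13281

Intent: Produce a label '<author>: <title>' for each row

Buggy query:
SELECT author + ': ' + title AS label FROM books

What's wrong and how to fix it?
Bug: '+' is numeric addition; on text columns SQLite converts them to 0 instead of concatenating

Fix: Use the || operator for string concatenation

Corrected query:
SELECT author || ': ' || title AS label FROM books

Result:
label                      
---------------------------
Asimov: Nightfall          
Atwood: The Handmaid's Tale
Atwood: Cat's Eye          
Atwood: Cat's Eye          
Atwood: Cat's Eye          
Atwood: The Handmaid's Tale
Atwood: Oryx and Crake     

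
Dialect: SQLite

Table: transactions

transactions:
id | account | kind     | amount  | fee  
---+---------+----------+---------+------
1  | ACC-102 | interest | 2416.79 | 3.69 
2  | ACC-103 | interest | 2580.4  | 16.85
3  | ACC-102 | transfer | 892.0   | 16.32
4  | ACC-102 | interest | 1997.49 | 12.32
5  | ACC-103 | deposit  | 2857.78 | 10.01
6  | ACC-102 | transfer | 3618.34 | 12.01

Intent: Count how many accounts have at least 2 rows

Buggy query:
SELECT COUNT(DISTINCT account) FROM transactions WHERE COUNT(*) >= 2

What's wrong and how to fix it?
Bug: COUNT(*) cannot appear in WHERE; the per-group count doesn't exist yet

Fix: Use a subquery that GROUPs and filters with HAVING, then count its rows

Corrected query:
SELECT COUNT(*) FROM (SELECT account FROM transactions GROUP BY account HAVING COUNT(*) >= 2)

Result:
COUNT(*)
--------
2       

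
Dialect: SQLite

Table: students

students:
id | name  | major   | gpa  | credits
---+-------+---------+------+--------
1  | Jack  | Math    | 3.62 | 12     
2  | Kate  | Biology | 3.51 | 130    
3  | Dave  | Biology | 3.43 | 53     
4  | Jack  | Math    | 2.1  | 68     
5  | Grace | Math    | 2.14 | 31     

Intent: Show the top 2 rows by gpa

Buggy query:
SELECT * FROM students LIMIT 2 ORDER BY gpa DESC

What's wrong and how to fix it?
Bug: ORDER BY cannot follow LIMIT; LIMIT is the final clause

Fix: Sort with ORDER BY, then apply LIMIT

Corrected query:
SELECT * FROM students ORDER BY gpa DESC LIMIT 2

Result:
id | name | major   | gpa  | credits
---+------+---------+------+--------
1  | Jack | Math    | 3.62 | 12     
2  | Kate | Biology | 3.51 | 130    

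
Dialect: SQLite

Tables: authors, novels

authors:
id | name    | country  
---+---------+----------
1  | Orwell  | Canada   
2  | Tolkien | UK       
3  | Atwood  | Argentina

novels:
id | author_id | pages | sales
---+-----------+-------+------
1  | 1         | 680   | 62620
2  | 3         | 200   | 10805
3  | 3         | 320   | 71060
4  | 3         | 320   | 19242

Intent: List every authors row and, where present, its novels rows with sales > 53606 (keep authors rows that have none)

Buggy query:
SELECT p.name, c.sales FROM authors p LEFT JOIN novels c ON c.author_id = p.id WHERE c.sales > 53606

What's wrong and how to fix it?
Bug: A WHERE condition on the right-hand table after LEFT JOIN drops unmatched parents

Fix: Put 'c.sales > 53606' in the JOIN's ON clause instead of WHERE

Corrected query:
SELECT p.name, c.sales FROM authors p LEFT JOIN novels c ON c.author_id = p.id AND c.sales > 53606

Result:
name    | sales
--------+------
Orwell  | 62620
Tolkien | NULL 
Atwood  | 71060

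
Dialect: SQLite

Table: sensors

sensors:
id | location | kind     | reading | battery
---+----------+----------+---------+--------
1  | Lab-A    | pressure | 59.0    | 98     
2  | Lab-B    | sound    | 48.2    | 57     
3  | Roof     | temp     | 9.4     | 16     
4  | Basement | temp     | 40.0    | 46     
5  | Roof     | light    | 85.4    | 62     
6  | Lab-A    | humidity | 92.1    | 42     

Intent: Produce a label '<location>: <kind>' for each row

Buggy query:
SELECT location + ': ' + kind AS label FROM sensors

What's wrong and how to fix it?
Bug: SQLite uses || for string concatenation; + coerces text to numbers (yielding 0)

Fix: Replace + with || to concatenate text

Corrected query:
SELECT location || ': ' || kind AS label FROM sensors

Result:
label          
---------------
Lab-A: pressure
Lab-B: sound   
Roof: temp     
Basement: temp 
Roof: light    
Lab-A: humidity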